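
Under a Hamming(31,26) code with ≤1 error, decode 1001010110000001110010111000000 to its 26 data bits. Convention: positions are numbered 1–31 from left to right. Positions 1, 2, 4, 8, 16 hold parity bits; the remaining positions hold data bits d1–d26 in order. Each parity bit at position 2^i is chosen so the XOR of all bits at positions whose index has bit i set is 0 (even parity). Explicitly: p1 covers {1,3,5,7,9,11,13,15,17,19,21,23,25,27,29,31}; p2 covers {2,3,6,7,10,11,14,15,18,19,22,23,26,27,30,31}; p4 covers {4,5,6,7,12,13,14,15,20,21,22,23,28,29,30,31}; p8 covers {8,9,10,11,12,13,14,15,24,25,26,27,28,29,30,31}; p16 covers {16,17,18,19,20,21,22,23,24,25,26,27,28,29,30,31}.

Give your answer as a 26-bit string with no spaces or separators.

s1 (pos 1,3,5,7,9,11,13,15,17,19,21,23,25,27,29,31): 1⊕0⊕0⊕0⊕1⊕0⊕0⊕0⊕1⊕0⊕1⊕1⊕1⊕0⊕0⊕0 = 0
s2 (pos 2,3,6,7,10,11,14,15,18,19,22,23,26,27,30,31): 0⊕0⊕1⊕0⊕0⊕0⊕0⊕0⊕1⊕0⊕0⊕1⊕0⊕0⊕0⊕0 = 1
s4 (pos 4,5,6,7,12,13,14,15,20,21,22,23,28,29,30,31): 1⊕0⊕1⊕0⊕0⊕0⊕0⊕0⊕0⊕1⊕0⊕1⊕0⊕0⊕0⊕0 = 0
s8 (pos 8,9,10,11,12,13,14,15,24,25,26,27,28,29,30,31): 1⊕1⊕0⊕0⊕0⊕0⊕0⊕0⊕1⊕1⊕0⊕0⊕0⊕0⊕0⊕0 = 0
s16 (pos 16,17,18,19,20,21,22,23,24,25,26,27,28,29,30,31): 1⊕1⊕1⊕0⊕0⊕1⊕0⊕1⊕1⊕1⊕0⊕0⊕0⊕0⊕0⊕0 = 1
Syndrome s16…s1 = 10010 → error at position 18.
Flip position 18: 1001010110000001110010111000000 → 1001010110000001100010111000000
Read data bits from positions 3,5,6,7,9,10,11,12,13,14,15,17,18,19,20,21,22,23,24,25,26,27,28,29,30,31: 00101000000100010111000000

00101000000100010111000000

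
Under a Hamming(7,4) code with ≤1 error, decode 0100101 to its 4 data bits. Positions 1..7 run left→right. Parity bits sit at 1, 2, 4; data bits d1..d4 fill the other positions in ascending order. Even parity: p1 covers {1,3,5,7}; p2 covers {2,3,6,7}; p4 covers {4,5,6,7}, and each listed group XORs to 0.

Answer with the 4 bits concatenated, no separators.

s1 (pos 1,3,5,7): 0⊕0⊕1⊕1 = 0
s2 (pos 2,3,6,7): 1⊕0⊕0⊕1 = 0
s4 (pos 4,5,6,7): 0⊕1⊕0⊕1 = 0
Syndrome s4…s1 = 000 → no error.
Read data bits from positions 3,5,6,7: 0101

0101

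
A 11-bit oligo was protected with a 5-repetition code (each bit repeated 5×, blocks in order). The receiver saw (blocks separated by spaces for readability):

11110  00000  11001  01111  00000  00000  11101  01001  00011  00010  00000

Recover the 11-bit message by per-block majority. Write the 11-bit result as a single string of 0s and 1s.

10110010000

Block 1 (11110): 4 ones → 1
Block 2 (00000): 0 ones → 0
Block 3 (11001): 3 ones → 1
Block 4 (01111): 4 ones → 1
Block 5 (00000): 0 ones → 0
Block 6 (00000): 0 ones → 0
Block 7 (11101): 4 ones → 1
Block 8 (01001): 2 ones → 0
Block 9 (00011): 2 ones → 0
Block 10 (00010): 1 one → 0
Block 11 (00000): 0 ones → 0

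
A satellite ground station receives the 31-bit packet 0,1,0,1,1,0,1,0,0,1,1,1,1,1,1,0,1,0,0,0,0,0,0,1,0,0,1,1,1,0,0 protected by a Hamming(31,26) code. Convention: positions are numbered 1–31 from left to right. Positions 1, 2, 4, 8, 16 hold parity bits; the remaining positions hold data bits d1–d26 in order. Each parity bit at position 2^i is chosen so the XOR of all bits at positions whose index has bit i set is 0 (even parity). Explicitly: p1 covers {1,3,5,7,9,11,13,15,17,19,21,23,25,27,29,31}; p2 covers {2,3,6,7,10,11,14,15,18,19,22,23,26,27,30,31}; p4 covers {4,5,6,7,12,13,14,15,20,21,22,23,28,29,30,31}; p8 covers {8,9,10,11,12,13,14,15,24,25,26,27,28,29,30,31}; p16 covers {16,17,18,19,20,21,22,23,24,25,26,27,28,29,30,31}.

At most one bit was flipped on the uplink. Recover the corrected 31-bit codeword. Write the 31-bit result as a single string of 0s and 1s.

0101101001111110100001010011100

s1 (pos 1,3,5,7,9,11,13,15,17,19,21,23,25,27,29,31): 0⊕0⊕1⊕1⊕0⊕1⊕1⊕1⊕1⊕0⊕0⊕0⊕0⊕1⊕1⊕0 = 0
s2 (pos 2,3,6,7,10,11,14,15,18,19,22,23,26,27,30,31): 1⊕0⊕0⊕1⊕1⊕1⊕1⊕1⊕0⊕0⊕0⊕0⊕0⊕1⊕0⊕0 = 1
s4 (pos 4,5,6,7,12,13,14,15,20,21,22,23,28,29,30,31): 1⊕1⊕0⊕1⊕1⊕1⊕1⊕1⊕0⊕0⊕0⊕0⊕1⊕1⊕0⊕0 = 1
s8 (pos 8,9,10,11,12,13,14,15,24,25,26,27,28,29,30,31): 0⊕0⊕1⊕1⊕1⊕1⊕1⊕1⊕1⊕0⊕0⊕1⊕1⊕1⊕0⊕0 = 0
s16 (pos 16,17,18,19,20,21,22,23,24,25,26,27,28,29,30,31): 0⊕1⊕0⊕0⊕0⊕0⊕0⊕0⊕1⊕0⊕0⊕1⊕1⊕1⊕0⊕0 = 1
Syndrome s16…s1 = 10110 → error at position 22.
Flip position 22: 0101101001111110100000010011100 → 0101101001111110100001010011100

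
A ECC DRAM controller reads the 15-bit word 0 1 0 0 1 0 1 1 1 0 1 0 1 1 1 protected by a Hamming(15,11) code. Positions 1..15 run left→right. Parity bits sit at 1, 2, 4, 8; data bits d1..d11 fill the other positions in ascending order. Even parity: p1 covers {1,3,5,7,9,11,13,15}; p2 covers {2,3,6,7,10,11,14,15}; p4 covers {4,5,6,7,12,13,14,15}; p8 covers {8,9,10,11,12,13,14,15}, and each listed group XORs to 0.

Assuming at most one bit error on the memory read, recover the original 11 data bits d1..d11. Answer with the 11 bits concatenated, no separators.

01111010111

s1 (pos 1,3,5,7,9,11,13,15): 0⊕0⊕1⊕1⊕1⊕1⊕1⊕1 = 0
s2 (pos 2,3,6,7,10,11,14,15): 1⊕0⊕0⊕1⊕0⊕1⊕1⊕1 = 1
s4 (pos 4,5,6,7,12,13,14,15): 0⊕1⊕0⊕1⊕0⊕1⊕1⊕1 = 1
s8 (pos 8,9,10,11,12,13,14,15): 1⊕1⊕0⊕1⊕0⊕1⊕1⊕1 = 0
Syndrome s8…s1 = 0110 → error at position 6.
Flip position 6: 010010111010111 → 010011111010111
Read data bits from positions 3,5,6,7,9,10,11,12,13,14,15: 01111010111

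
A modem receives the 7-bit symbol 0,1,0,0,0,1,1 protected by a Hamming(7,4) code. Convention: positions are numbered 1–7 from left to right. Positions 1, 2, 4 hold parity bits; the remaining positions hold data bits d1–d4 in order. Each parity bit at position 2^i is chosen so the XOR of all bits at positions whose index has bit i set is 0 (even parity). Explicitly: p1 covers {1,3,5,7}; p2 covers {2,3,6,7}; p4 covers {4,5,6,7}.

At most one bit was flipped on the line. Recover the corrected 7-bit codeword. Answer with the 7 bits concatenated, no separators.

s1 (pos 1,3,5,7): 0⊕0⊕0⊕1 = 1
s2 (pos 2,3,6,7): 1⊕0⊕1⊕1 = 1
s4 (pos 4,5,6,7): 0⊕0⊕1⊕1 = 0
Syndrome s4…s1 = 011 → error at position 3.
Flip position 3: 0100011 → 0110011

0110011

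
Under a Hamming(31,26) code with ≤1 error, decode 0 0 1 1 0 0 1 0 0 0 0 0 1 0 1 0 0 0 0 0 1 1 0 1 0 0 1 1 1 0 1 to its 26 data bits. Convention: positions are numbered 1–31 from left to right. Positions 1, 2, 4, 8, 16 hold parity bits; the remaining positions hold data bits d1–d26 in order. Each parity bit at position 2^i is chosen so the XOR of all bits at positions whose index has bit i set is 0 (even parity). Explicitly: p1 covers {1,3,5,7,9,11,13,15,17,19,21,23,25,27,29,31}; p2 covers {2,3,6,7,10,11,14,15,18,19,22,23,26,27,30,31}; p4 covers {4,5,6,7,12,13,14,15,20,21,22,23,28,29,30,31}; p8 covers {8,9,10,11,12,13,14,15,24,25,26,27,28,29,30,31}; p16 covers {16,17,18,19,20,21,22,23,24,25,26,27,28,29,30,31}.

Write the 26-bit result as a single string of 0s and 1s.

10010000101000011010010101

s1 (pos 1,3,5,7,9,11,13,15,17,19,21,23,25,27,29,31): 0⊕1⊕0⊕1⊕0⊕0⊕1⊕1⊕0⊕0⊕1⊕0⊕0⊕1⊕1⊕1 = 0
s2 (pos 2,3,6,7,10,11,14,15,18,19,22,23,26,27,30,31): 0⊕1⊕0⊕1⊕0⊕0⊕0⊕1⊕0⊕0⊕1⊕0⊕0⊕1⊕0⊕1 = 0
s4 (pos 4,5,6,7,12,13,14,15,20,21,22,23,28,29,30,31): 1⊕0⊕0⊕1⊕0⊕1⊕0⊕1⊕0⊕1⊕1⊕0⊕1⊕1⊕0⊕1 = 1
s8 (pos 8,9,10,11,12,13,14,15,24,25,26,27,28,29,30,31): 0⊕0⊕0⊕0⊕0⊕1⊕0⊕1⊕1⊕0⊕0⊕1⊕1⊕1⊕0⊕1 = 1
s16 (pos 16,17,18,19,20,21,22,23,24,25,26,27,28,29,30,31): 0⊕0⊕0⊕0⊕0⊕1⊕1⊕0⊕1⊕0⊕0⊕1⊕1⊕1⊕0⊕1 = 1
Syndrome s16…s1 = 11100 → error at position 28.
Flip position 28: 0011001000001010000011010011101 → 0011001000001010000011010010101
Read data bits from positions 3,5,6,7,9,10,11,12,13,14,15,17,18,19,20,21,22,23,24,25,26,27,28,29,30,31: 10010000101000011010010101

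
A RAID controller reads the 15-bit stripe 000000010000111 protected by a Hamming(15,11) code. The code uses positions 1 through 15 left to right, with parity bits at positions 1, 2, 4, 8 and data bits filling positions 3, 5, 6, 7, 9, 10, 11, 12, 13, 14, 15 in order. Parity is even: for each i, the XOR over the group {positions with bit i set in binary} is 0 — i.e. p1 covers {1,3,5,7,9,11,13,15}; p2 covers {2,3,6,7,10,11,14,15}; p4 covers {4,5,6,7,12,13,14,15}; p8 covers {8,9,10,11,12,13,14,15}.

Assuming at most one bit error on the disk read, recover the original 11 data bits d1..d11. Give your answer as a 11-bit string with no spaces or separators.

00000000111

s1 (pos 1,3,5,7,9,11,13,15): 0⊕0⊕0⊕0⊕0⊕0⊕1⊕1 = 0
s2 (pos 2,3,6,7,10,11,14,15): 0⊕0⊕0⊕0⊕0⊕0⊕1⊕1 = 0
s4 (pos 4,5,6,7,12,13,14,15): 0⊕0⊕0⊕0⊕0⊕1⊕1⊕1 = 1
s8 (pos 8,9,10,11,12,13,14,15): 1⊕0⊕0⊕0⊕0⊕1⊕1⊕1 = 0
Syndrome s8…s1 = 0100 → error at position 4.
Flip position 4: 000000010000111 → 000100010000111
Read data bits from positions 3,5,6,7,9,10,11,12,13,14,15: 00000000111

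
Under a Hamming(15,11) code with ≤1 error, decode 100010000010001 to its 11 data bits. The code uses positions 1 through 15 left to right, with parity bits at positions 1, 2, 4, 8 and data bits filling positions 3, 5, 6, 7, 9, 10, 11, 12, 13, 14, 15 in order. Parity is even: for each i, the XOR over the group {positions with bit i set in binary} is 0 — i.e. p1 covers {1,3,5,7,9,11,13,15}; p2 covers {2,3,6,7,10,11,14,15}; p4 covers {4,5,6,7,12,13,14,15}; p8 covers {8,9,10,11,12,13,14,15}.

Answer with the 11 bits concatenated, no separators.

s1 (pos 1,3,5,7,9,11,13,15): 1⊕0⊕1⊕0⊕0⊕1⊕0⊕1 = 0
s2 (pos 2,3,6,7,10,11,14,15): 0⊕0⊕0⊕0⊕0⊕1⊕0⊕1 = 0
s4 (pos 4,5,6,7,12,13,14,15): 0⊕1⊕0⊕0⊕0⊕0⊕0⊕1 = 0
s8 (pos 8,9,10,11,12,13,14,15): 0⊕0⊕0⊕1⊕0⊕0⊕0⊕1 = 0
Syndrome s8…s1 = 0000 → no error.
Read data bits from positions 3,5,6,7,9,10,11,12,13,14,15: 01000010001

01000010001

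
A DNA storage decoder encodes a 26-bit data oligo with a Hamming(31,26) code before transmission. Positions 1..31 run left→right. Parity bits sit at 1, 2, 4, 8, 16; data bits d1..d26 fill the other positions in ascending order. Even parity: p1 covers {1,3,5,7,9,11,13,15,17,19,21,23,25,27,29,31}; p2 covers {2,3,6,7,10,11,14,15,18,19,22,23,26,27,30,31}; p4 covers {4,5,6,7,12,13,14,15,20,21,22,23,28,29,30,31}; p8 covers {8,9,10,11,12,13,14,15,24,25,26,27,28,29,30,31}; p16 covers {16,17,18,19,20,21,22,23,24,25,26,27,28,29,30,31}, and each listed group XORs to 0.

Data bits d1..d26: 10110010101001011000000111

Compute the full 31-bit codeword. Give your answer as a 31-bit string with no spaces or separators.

1111011000101010001011000000111

Place data at non-parity positions: p1 p2 1 p4 0 1 1 p8 0 0 1 0 1 0 1 p16 0 0 1 0 1 1 0 0 0 0 0 0 1 1 1
p1 (pos 1,3,5,7,9,11,13,15,17,19,21,23,25,27,29,31): XOR of data positions = 1⊕0⊕1⊕0⊕1⊕1⊕1⊕0⊕1⊕1⊕0⊕0⊕0⊕1⊕1 = 1
p2 (pos 2,3,6,7,10,11,14,15,18,19,22,23,26,27,30,31): XOR of data positions = 1⊕1⊕1⊕0⊕1⊕0⊕1⊕0⊕1⊕1⊕0⊕0⊕0⊕1⊕1 = 1
p4 (pos 4,5,6,7,12,13,14,15,20,21,22,23,28,29,30,31): XOR of data positions = 0⊕1⊕1⊕0⊕1⊕0⊕1⊕0⊕1⊕1⊕0⊕0⊕1⊕1⊕1 = 1
p8 (pos 8,9,10,11,12,13,14,15,24,25,26,27,28,29,30,31): XOR of data positions = 0⊕0⊕1⊕0⊕1⊕0⊕1⊕0⊕0⊕0⊕0⊕0⊕1⊕1⊕1 = 0
p16 (pos 16,17,18,19,20,21,22,23,24,25,26,27,28,29,30,31): XOR of data positions = 0⊕0⊕1⊕0⊕1⊕1⊕0⊕0⊕0⊕0⊕0⊕0⊕1⊕1⊕1 = 0
Codeword: 1111011000101010001011000000111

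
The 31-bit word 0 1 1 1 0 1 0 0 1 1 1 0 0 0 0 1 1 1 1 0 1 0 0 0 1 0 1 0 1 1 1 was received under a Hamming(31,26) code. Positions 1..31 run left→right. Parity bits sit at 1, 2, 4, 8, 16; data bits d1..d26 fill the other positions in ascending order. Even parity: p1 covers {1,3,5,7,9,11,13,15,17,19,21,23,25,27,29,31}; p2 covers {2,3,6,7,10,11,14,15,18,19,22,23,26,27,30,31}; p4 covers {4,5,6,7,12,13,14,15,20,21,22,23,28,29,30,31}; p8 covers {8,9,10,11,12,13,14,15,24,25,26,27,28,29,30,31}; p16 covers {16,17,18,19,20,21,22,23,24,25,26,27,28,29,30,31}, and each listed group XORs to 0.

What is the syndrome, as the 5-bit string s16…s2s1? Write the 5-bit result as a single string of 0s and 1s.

s1 (pos 1,3,5,7,9,11,13,15,17,19,21,23,25,27,29,31): 0⊕1⊕0⊕0⊕1⊕1⊕0⊕0⊕1⊕1⊕1⊕0⊕1⊕1⊕1⊕1 = 0
s2 (pos 2,3,6,7,10,11,14,15,18,19,22,23,26,27,30,31): 1⊕1⊕1⊕0⊕1⊕1⊕0⊕0⊕1⊕1⊕0⊕0⊕0⊕1⊕1⊕1 = 0
s4 (pos 4,5,6,7,12,13,14,15,20,21,22,23,28,29,30,31): 1⊕0⊕1⊕0⊕0⊕0⊕0⊕0⊕0⊕1⊕0⊕0⊕0⊕1⊕1⊕1 = 0
s8 (pos 8,9,10,11,12,13,14,15,24,25,26,27,28,29,30,31): 0⊕1⊕1⊕1⊕0⊕0⊕0⊕0⊕0⊕1⊕0⊕1⊕0⊕1⊕1⊕1 = 0
s16 (pos 16,17,18,19,20,21,22,23,24,25,26,27,28,29,30,31): 1⊕1⊕1⊕1⊕0⊕1⊕0⊕0⊕0⊕1⊕0⊕1⊕0⊕1⊕1⊕1 = 0
Syndrome s16…s1 = 00000 → no error.

00000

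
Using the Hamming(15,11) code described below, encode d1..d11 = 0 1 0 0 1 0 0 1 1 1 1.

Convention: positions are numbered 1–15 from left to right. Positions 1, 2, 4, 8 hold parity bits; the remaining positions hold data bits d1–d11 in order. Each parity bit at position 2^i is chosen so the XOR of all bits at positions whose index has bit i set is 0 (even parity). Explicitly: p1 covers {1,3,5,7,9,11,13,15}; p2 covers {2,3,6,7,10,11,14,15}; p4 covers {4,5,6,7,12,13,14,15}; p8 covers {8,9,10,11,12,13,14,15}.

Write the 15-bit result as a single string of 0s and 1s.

Place data at non-parity positions: p1 p2 0 p4 1 0 0 p8 1 0 0 1 1 1 1
p1 (pos 1,3,5,7,9,11,13,15): XOR of data positions = 0⊕1⊕0⊕1⊕0⊕1⊕1 = 0
p2 (pos 2,3,6,7,10,11,14,15): XOR of data positions = 0⊕0⊕0⊕0⊕0⊕1⊕1 = 0
p4 (pos 4,5,6,7,12,13,14,15): XOR of data positions = 1⊕0⊕0⊕1⊕1⊕1⊕1 = 1
p8 (pos 8,9,10,11,12,13,14,15): XOR of data positions = 1⊕0⊕0⊕1⊕1⊕1⊕1 = 1
Codeword: 000110011001111

000110011001111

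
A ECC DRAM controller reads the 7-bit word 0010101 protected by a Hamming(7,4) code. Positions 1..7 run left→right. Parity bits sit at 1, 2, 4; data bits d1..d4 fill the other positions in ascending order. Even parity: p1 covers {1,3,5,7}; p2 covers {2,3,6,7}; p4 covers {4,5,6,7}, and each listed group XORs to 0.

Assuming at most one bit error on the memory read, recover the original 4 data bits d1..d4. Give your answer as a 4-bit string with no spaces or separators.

s1 (pos 1,3,5,7): 0⊕1⊕1⊕1 = 1
s2 (pos 2,3,6,7): 0⊕1⊕0⊕1 = 0
s4 (pos 4,5,6,7): 0⊕1⊕0⊕1 = 0
Syndrome s4…s1 = 001 → error at position 1.
Flip position 1: 0010101 → 1010101
Read data bits from positions 3,5,6,7: 1101

1101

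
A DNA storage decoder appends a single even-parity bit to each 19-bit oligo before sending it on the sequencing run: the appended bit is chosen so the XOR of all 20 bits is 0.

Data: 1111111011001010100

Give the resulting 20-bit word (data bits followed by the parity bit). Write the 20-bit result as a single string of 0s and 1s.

11111110110010101000

XOR of the 19 data bits: 1⊕1⊕1⊕1⊕1⊕1⊕1⊕0⊕1⊕1⊕0⊕0⊕1⊕0⊕1⊕0⊕1⊕0⊕0 = 0
Parity bit = 0 (so all 20 bits XOR to 0).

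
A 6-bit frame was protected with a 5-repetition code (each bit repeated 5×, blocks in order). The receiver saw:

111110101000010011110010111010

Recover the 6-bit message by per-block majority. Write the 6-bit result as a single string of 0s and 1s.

Block 1 (11111): 5 ones → 1
Block 2 (01010): 2 ones → 0
Block 3 (00010): 1 one → 0
Block 4 (01111): 4 ones → 1
Block 5 (00101): 2 ones → 0
Block 6 (11010): 3 ones → 1

100101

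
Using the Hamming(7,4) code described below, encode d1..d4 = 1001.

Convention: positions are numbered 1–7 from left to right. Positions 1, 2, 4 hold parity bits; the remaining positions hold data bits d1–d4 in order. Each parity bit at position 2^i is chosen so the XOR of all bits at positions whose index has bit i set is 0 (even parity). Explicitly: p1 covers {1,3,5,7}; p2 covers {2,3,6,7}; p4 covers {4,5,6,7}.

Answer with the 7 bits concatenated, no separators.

Place data at non-parity positions: p1 p2 1 p4 0 0 1
p1 (pos 1,3,5,7): XOR of data positions = 1⊕0⊕1 = 0
p2 (pos 2,3,6,7): XOR of data positions = 1⊕0⊕1 = 0
p4 (pos 4,5,6,7): XOR of data positions = 0⊕0⊕1 = 1
Codeword: 0011001

0011001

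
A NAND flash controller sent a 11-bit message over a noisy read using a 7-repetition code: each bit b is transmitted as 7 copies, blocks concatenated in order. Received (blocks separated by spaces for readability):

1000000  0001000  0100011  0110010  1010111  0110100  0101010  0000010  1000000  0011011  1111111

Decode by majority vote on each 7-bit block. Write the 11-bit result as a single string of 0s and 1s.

Block 1 (1000000): 1 one → 0
Block 2 (0001000): 1 one → 0
Block 3 (0100011): 3 ones → 0
Block 4 (0110010): 3 ones → 0
Block 5 (1010111): 5 ones → 1
Block 6 (0110100): 3 ones → 0
Block 7 (0101010): 3 ones → 0
Block 8 (0000010): 1 one → 0
Block 9 (1000000): 1 one → 0
Block 10 (0011011): 4 ones → 1
Block 11 (1111111): 7 ones → 1

00001000011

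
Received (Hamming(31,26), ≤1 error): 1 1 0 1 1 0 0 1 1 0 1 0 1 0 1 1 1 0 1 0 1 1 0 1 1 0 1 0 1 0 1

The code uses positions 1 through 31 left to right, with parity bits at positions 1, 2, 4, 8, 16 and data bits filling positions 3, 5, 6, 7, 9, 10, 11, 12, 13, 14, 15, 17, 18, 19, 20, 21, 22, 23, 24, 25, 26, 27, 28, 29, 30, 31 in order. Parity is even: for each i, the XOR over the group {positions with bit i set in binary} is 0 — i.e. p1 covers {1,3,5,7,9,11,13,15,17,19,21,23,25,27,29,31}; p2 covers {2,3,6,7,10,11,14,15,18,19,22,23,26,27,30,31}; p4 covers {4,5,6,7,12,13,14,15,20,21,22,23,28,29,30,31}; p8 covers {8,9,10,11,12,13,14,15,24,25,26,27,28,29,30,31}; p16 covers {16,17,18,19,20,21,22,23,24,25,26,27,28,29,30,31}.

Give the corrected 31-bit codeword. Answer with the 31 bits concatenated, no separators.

1111100110101011101011011010101

s1 (pos 1,3,5,7,9,11,13,15,17,19,21,23,25,27,29,31): 1⊕0⊕1⊕0⊕1⊕1⊕1⊕1⊕1⊕1⊕1⊕0⊕1⊕1⊕1⊕1 = 1
s2 (pos 2,3,6,7,10,11,14,15,18,19,22,23,26,27,30,31): 1⊕0⊕0⊕0⊕0⊕1⊕0⊕1⊕0⊕1⊕1⊕0⊕0⊕1⊕0⊕1 = 1
s4 (pos 4,5,6,7,12,13,14,15,20,21,22,23,28,29,30,31): 1⊕1⊕0⊕0⊕0⊕1⊕0⊕1⊕0⊕1⊕1⊕0⊕0⊕1⊕0⊕1 = 0
s8 (pos 8,9,10,11,12,13,14,15,24,25,26,27,28,29,30,31): 1⊕1⊕0⊕1⊕0⊕1⊕0⊕1⊕1⊕1⊕0⊕1⊕0⊕1⊕0⊕1 = 0
s16 (pos 16,17,18,19,20,21,22,23,24,25,26,27,28,29,30,31): 1⊕1⊕0⊕1⊕0⊕1⊕1⊕0⊕1⊕1⊕0⊕1⊕0⊕1⊕0⊕1 = 0
Syndrome s16…s1 = 00011 → error at position 3.
Flip position 3: 1101100110101011101011011010101 → 1111100110101011101011011010101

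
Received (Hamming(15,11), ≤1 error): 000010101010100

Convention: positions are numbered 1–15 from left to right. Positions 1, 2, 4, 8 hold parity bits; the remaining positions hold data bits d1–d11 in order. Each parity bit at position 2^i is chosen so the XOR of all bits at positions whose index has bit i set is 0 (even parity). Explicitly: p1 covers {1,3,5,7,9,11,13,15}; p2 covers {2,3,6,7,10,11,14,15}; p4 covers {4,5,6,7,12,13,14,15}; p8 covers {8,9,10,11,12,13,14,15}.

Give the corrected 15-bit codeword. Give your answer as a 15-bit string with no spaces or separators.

s1 (pos 1,3,5,7,9,11,13,15): 0⊕0⊕1⊕1⊕1⊕1⊕1⊕0 = 1
s2 (pos 2,3,6,7,10,11,14,15): 0⊕0⊕0⊕1⊕0⊕1⊕0⊕0 = 0
s4 (pos 4,5,6,7,12,13,14,15): 0⊕1⊕0⊕1⊕0⊕1⊕0⊕0 = 1
s8 (pos 8,9,10,11,12,13,14,15): 0⊕1⊕0⊕1⊕0⊕1⊕0⊕0 = 1
Syndrome s8…s1 = 1101 → error at position 13.
Flip position 13: 000010101010100 → 000010101010000

000010101010000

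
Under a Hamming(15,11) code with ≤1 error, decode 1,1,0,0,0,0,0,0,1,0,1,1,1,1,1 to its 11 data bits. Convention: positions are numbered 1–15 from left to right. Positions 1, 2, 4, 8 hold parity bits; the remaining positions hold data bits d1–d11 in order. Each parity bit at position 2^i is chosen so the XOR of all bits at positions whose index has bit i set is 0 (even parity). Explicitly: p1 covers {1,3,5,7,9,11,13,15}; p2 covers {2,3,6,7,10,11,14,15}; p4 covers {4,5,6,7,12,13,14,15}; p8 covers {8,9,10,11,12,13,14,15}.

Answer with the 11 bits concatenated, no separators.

s1 (pos 1,3,5,7,9,11,13,15): 1⊕0⊕0⊕0⊕1⊕1⊕1⊕1 = 1
s2 (pos 2,3,6,7,10,11,14,15): 1⊕0⊕0⊕0⊕0⊕1⊕1⊕1 = 0
s4 (pos 4,5,6,7,12,13,14,15): 0⊕0⊕0⊕0⊕1⊕1⊕1⊕1 = 0
s8 (pos 8,9,10,11,12,13,14,15): 0⊕1⊕0⊕1⊕1⊕1⊕1⊕1 = 0
Syndrome s8…s1 = 0001 → error at position 1.
Flip position 1: 110000001011111 → 010000001011111
Read data bits from positions 3,5,6,7,9,10,11,12,13,14,15: 00001011111

00001011111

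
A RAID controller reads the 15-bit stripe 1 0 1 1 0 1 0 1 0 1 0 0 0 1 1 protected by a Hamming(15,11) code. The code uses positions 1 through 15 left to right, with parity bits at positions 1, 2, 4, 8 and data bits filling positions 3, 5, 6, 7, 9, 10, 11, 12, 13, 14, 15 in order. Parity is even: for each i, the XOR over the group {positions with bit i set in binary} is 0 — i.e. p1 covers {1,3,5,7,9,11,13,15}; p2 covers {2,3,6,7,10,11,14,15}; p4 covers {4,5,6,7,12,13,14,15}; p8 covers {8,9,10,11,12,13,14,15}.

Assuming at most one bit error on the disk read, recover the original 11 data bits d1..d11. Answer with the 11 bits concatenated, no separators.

00100100011

s1 (pos 1,3,5,7,9,11,13,15): 1⊕1⊕0⊕0⊕0⊕0⊕0⊕1 = 1
s2 (pos 2,3,6,7,10,11,14,15): 0⊕1⊕1⊕0⊕1⊕0⊕1⊕1 = 1
s4 (pos 4,5,6,7,12,13,14,15): 1⊕0⊕1⊕0⊕0⊕0⊕1⊕1 = 0
s8 (pos 8,9,10,11,12,13,14,15): 1⊕0⊕1⊕0⊕0⊕0⊕1⊕1 = 0
Syndrome s8…s1 = 0011 → error at position 3.
Flip position 3: 101101010100011 → 100101010100011
Read data bits from positions 3,5,6,7,9,10,11,12,13,14,15: 00100100011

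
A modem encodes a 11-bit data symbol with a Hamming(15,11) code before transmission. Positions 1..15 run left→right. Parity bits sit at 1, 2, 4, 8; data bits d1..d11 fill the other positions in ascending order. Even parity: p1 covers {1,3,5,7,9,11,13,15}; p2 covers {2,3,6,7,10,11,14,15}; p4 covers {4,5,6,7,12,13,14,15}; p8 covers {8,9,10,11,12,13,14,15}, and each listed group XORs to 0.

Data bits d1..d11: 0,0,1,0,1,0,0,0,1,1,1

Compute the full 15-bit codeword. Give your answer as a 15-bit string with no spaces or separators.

110001001000111

Place data at non-parity positions: p1 p2 0 p4 0 1 0 p8 1 0 0 0 1 1 1
p1 (pos 1,3,5,7,9,11,13,15): XOR of data positions = 0⊕0⊕0⊕1⊕0⊕1⊕1 = 1
p2 (pos 2,3,6,7,10,11,14,15): XOR of data positions = 0⊕1⊕0⊕0⊕0⊕1⊕1 = 1
p4 (pos 4,5,6,7,12,13,14,15): XOR of data positions = 0⊕1⊕0⊕0⊕1⊕1⊕1 = 0
p8 (pos 8,9,10,11,12,13,14,15): XOR of data positions = 1⊕0⊕0⊕0⊕1⊕1⊕1 = 0
Codeword: 110001001000111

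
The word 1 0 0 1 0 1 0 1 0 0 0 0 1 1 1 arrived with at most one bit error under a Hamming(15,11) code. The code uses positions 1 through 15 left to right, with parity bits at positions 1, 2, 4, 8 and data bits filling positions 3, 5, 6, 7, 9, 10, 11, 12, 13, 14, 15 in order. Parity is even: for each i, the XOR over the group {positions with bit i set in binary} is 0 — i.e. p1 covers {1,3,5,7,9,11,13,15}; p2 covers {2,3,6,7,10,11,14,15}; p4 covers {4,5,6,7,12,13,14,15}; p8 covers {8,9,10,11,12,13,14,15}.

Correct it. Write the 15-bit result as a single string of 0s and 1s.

100101110000111

s1 (pos 1,3,5,7,9,11,13,15): 1⊕0⊕0⊕0⊕0⊕0⊕1⊕1 = 1
s2 (pos 2,3,6,7,10,11,14,15): 0⊕0⊕1⊕0⊕0⊕0⊕1⊕1 = 1
s4 (pos 4,5,6,7,12,13,14,15): 1⊕0⊕1⊕0⊕0⊕1⊕1⊕1 = 1
s8 (pos 8,9,10,11,12,13,14,15): 1⊕0⊕0⊕0⊕0⊕1⊕1⊕1 = 0
Syndrome s8…s1 = 0111 → error at position 7.
Flip position 7: 100101010000111 → 100101110000111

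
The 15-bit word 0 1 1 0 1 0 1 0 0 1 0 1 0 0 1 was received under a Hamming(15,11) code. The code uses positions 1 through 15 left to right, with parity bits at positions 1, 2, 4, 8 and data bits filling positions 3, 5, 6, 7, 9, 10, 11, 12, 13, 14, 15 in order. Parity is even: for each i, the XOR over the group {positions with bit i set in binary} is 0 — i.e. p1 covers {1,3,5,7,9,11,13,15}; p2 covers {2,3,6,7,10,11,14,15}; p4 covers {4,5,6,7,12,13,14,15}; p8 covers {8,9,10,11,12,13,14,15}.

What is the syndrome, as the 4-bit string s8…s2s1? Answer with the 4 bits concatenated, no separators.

s1 (pos 1,3,5,7,9,11,13,15): 0⊕1⊕1⊕1⊕0⊕0⊕0⊕1 = 0
s2 (pos 2,3,6,7,10,11,14,15): 1⊕1⊕0⊕1⊕1⊕0⊕0⊕1 = 1
s4 (pos 4,5,6,7,12,13,14,15): 0⊕1⊕0⊕1⊕1⊕0⊕0⊕1 = 0
s8 (pos 8,9,10,11,12,13,14,15): 0⊕0⊕1⊕0⊕1⊕0⊕0⊕1 = 1
Syndrome s8…s1 = 1010 → error at position 10.

1010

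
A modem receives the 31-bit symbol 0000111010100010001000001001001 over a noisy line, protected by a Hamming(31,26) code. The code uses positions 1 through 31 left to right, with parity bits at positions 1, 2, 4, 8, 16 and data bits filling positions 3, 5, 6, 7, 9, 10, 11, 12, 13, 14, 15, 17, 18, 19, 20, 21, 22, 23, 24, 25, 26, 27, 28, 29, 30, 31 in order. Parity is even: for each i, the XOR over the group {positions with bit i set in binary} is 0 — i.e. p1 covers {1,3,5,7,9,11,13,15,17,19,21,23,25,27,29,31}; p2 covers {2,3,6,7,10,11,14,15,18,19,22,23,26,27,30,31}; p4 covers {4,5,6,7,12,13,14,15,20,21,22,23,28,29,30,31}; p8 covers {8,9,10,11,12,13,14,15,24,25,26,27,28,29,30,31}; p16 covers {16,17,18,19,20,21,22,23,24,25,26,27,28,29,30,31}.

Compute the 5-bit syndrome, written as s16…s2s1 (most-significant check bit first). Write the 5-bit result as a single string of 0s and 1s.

s1 (pos 1,3,5,7,9,11,13,15,17,19,21,23,25,27,29,31): 0⊕0⊕1⊕1⊕1⊕1⊕0⊕1⊕0⊕1⊕0⊕0⊕1⊕0⊕0⊕1 = 0
s2 (pos 2,3,6,7,10,11,14,15,18,19,22,23,26,27,30,31): 0⊕0⊕1⊕1⊕0⊕1⊕0⊕1⊕0⊕1⊕0⊕0⊕0⊕0⊕0⊕1 = 0
s4 (pos 4,5,6,7,12,13,14,15,20,21,22,23,28,29,30,31): 0⊕1⊕1⊕1⊕0⊕0⊕0⊕1⊕0⊕0⊕0⊕0⊕1⊕0⊕0⊕1 = 0
s8 (pos 8,9,10,11,12,13,14,15,24,25,26,27,28,29,30,31): 0⊕1⊕0⊕1⊕0⊕0⊕0⊕1⊕0⊕1⊕0⊕0⊕1⊕0⊕0⊕1 = 0
s16 (pos 16,17,18,19,20,21,22,23,24,25,26,27,28,29,30,31): 0⊕0⊕0⊕1⊕0⊕0⊕0⊕0⊕0⊕1⊕0⊕0⊕1⊕0⊕0⊕1 = 0
Syndrome s16…s1 = 00000 → no error.

00000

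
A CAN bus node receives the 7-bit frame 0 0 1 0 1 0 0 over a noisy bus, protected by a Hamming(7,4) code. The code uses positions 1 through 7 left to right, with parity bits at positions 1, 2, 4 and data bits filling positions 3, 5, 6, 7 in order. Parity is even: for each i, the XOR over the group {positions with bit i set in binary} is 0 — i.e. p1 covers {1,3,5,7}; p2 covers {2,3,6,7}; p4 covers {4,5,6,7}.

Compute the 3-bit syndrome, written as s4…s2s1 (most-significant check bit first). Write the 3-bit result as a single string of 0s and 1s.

s1 (pos 1,3,5,7): 0⊕1⊕1⊕0 = 0
s2 (pos 2,3,6,7): 0⊕1⊕0⊕0 = 1
s4 (pos 4,5,6,7): 0⊕1⊕0⊕0 = 1
Syndrome s4…s1 = 110 → error at position 6.

110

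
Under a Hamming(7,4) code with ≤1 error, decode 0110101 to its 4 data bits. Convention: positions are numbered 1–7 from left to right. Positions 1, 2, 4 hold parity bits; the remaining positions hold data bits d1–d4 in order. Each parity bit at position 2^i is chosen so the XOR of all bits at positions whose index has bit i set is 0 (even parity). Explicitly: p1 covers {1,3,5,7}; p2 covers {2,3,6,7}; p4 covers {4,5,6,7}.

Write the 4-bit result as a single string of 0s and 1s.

s1 (pos 1,3,5,7): 0⊕1⊕1⊕1 = 1
s2 (pos 2,3,6,7): 1⊕1⊕0⊕1 = 1
s4 (pos 4,5,6,7): 0⊕1⊕0⊕1 = 0
Syndrome s4…s1 = 011 → error at position 3.
Flip position 3: 0110101 → 0100101
Read data bits from positions 3,5,6,7: 0101

0101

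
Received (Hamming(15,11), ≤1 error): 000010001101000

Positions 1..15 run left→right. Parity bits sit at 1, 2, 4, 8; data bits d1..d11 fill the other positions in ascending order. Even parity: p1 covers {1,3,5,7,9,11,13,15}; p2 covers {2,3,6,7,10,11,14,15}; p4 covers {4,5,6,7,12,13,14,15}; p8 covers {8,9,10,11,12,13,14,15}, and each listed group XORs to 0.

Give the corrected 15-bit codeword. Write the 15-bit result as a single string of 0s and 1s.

000010001001000

s1 (pos 1,3,5,7,9,11,13,15): 0⊕0⊕1⊕0⊕1⊕0⊕0⊕0 = 0
s2 (pos 2,3,6,7,10,11,14,15): 0⊕0⊕0⊕0⊕1⊕0⊕0⊕0 = 1
s4 (pos 4,5,6,7,12,13,14,15): 0⊕1⊕0⊕0⊕1⊕0⊕0⊕0 = 0
s8 (pos 8,9,10,11,12,13,14,15): 0⊕1⊕1⊕0⊕1⊕0⊕0⊕0 = 1
Syndrome s8…s1 = 1010 → error at position 10.
Flip position 10: 000010001101000 → 000010001001000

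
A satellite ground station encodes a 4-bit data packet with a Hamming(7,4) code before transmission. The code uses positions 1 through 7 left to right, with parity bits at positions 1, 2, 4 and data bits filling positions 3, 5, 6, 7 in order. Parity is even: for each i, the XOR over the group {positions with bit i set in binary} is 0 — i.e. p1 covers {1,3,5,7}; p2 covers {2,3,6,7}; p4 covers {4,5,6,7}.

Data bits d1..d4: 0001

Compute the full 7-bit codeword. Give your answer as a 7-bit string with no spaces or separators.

Place data at non-parity positions: p1 p2 0 p4 0 0 1
p1 (pos 1,3,5,7): XOR of data positions = 0⊕0⊕1 = 1
p2 (pos 2,3,6,7): XOR of data positions = 0⊕0⊕1 = 1
p4 (pos 4,5,6,7): XOR of data positions = 0⊕0⊕1 = 1
Codeword: 1101001

1101001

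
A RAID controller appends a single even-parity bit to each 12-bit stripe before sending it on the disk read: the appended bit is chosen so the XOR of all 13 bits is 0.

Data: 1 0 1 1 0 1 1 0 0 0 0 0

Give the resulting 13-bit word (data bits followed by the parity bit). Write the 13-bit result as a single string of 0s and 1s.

1011011000001

XOR of the 12 data bits: 1⊕0⊕1⊕1⊕0⊕1⊕1⊕0⊕0⊕0⊕0⊕0 = 1
Parity bit = 1 (so all 13 bits XOR to 0).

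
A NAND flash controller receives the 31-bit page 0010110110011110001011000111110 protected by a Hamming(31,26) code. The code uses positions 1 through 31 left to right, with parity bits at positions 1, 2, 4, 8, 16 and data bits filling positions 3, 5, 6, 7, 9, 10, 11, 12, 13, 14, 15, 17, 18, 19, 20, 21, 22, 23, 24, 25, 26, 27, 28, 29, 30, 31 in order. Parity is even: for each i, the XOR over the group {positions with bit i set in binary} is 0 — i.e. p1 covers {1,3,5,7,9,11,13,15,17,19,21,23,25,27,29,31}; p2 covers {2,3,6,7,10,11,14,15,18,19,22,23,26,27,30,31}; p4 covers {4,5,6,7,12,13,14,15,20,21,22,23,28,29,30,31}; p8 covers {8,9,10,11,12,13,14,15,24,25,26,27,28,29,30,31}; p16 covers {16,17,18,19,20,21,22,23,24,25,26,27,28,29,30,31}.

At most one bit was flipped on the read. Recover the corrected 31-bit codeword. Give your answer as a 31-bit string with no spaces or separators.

0010110110011100001011000111110

s1 (pos 1,3,5,7,9,11,13,15,17,19,21,23,25,27,29,31): 0⊕1⊕1⊕0⊕1⊕0⊕1⊕1⊕0⊕1⊕1⊕0⊕0⊕1⊕1⊕0 = 1
s2 (pos 2,3,6,7,10,11,14,15,18,19,22,23,26,27,30,31): 0⊕1⊕1⊕0⊕0⊕0⊕1⊕1⊕0⊕1⊕1⊕0⊕1⊕1⊕1⊕0 = 1
s4 (pos 4,5,6,7,12,13,14,15,20,21,22,23,28,29,30,31): 0⊕1⊕1⊕0⊕1⊕1⊕1⊕1⊕0⊕1⊕1⊕0⊕1⊕1⊕1⊕0 = 1
s8 (pos 8,9,10,11,12,13,14,15,24,25,26,27,28,29,30,31): 1⊕1⊕0⊕0⊕1⊕1⊕1⊕1⊕0⊕0⊕1⊕1⊕1⊕1⊕1⊕0 = 1
s16 (pos 16,17,18,19,20,21,22,23,24,25,26,27,28,29,30,31): 0⊕0⊕0⊕1⊕0⊕1⊕1⊕0⊕0⊕0⊕1⊕1⊕1⊕1⊕1⊕0 = 0
Syndrome s16…s1 = 01111 → error at position 15.
Flip position 15: 0010110110011110001011000111110 → 0010110110011100001011000111110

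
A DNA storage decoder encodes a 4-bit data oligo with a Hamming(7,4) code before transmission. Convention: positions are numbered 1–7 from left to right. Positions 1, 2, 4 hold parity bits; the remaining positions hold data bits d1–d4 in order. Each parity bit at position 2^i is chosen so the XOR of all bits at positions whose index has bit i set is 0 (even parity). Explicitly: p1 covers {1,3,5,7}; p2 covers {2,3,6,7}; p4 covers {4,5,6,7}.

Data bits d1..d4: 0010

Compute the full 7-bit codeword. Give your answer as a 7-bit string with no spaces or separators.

Place data at non-parity positions: p1 p2 0 p4 0 1 0
p1 (pos 1,3,5,7): XOR of data positions = 0⊕0⊕0 = 0
p2 (pos 2,3,6,7): XOR of data positions = 0⊕1⊕0 = 1
p4 (pos 4,5,6,7): XOR of data positions = 0⊕1⊕0 = 1
Codeword: 0101010

0101010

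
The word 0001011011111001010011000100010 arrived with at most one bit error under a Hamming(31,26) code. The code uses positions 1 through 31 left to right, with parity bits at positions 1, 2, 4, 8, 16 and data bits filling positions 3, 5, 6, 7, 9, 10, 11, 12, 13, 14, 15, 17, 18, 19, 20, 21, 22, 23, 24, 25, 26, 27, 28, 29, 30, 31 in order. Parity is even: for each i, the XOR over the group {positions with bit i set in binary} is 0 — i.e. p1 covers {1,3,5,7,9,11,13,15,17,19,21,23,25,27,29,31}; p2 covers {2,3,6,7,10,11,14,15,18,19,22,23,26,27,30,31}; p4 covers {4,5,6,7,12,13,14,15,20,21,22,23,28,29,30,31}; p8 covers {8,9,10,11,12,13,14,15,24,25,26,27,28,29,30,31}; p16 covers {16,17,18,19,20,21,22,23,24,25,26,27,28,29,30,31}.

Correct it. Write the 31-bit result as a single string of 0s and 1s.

s1 (pos 1,3,5,7,9,11,13,15,17,19,21,23,25,27,29,31): 0⊕0⊕0⊕1⊕1⊕1⊕1⊕0⊕0⊕0⊕1⊕0⊕0⊕0⊕0⊕0 = 1
s2 (pos 2,3,6,7,10,11,14,15,18,19,22,23,26,27,30,31): 0⊕0⊕1⊕1⊕1⊕1⊕0⊕0⊕1⊕0⊕1⊕0⊕1⊕0⊕1⊕0 = 0
s4 (pos 4,5,6,7,12,13,14,15,20,21,22,23,28,29,30,31): 1⊕0⊕1⊕1⊕1⊕1⊕0⊕0⊕0⊕1⊕1⊕0⊕0⊕0⊕1⊕0 = 0
s8 (pos 8,9,10,11,12,13,14,15,24,25,26,27,28,29,30,31): 0⊕1⊕1⊕1⊕1⊕1⊕0⊕0⊕0⊕0⊕1⊕0⊕0⊕0⊕1⊕0 = 1
s16 (pos 16,17,18,19,20,21,22,23,24,25,26,27,28,29,30,31): 1⊕0⊕1⊕0⊕0⊕1⊕1⊕0⊕0⊕0⊕1⊕0⊕0⊕0⊕1⊕0 = 0
Syndrome s16…s1 = 01001 → error at position 9.
Flip position 9: 0001011011111001010011000100010 → 0001011001111001010011000100010

0001011001111001010011000100010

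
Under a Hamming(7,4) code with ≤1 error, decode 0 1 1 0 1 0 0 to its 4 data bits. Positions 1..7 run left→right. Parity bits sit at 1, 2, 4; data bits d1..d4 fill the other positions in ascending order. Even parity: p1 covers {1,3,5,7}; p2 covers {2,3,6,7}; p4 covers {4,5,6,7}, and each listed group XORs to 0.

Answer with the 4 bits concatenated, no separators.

1100

s1 (pos 1,3,5,7): 0⊕1⊕1⊕0 = 0
s2 (pos 2,3,6,7): 1⊕1⊕0⊕0 = 0
s4 (pos 4,5,6,7): 0⊕1⊕0⊕0 = 1
Syndrome s4…s1 = 100 → error at position 4.
Flip position 4: 0110100 → 0111100
Read data bits from positions 3,5,6,7: 1100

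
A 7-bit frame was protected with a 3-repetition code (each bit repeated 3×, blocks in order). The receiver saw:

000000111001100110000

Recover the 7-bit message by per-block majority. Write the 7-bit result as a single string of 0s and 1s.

0010010

Block 1 (000): 0 ones → 0
Block 2 (000): 0 ones → 0
Block 3 (111): 3 ones → 1
Block 4 (001): 1 one → 0
Block 5 (100): 1 one → 0
Block 6 (110): 2 ones → 1
Block 7 (000): 0 ones → 0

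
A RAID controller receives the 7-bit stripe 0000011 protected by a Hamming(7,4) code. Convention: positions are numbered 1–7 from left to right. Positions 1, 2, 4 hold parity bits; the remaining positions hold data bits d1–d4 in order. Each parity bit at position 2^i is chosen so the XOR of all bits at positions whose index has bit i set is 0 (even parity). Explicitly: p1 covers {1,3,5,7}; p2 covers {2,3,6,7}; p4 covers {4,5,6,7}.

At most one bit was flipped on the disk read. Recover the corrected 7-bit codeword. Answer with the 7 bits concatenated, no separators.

s1 (pos 1,3,5,7): 0⊕0⊕0⊕1 = 1
s2 (pos 2,3,6,7): 0⊕0⊕1⊕1 = 0
s4 (pos 4,5,6,7): 0⊕0⊕1⊕1 = 0
Syndrome s4…s1 = 001 → error at position 1.
Flip position 1: 0000011 → 1000011

1000011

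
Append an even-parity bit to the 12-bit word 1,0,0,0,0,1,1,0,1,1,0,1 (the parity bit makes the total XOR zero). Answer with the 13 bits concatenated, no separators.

1000011011010

XOR of the 12 data bits: 1⊕0⊕0⊕0⊕0⊕1⊕1⊕0⊕1⊕1⊕0⊕1 = 0
Parity bit = 0 (so all 13 bits XOR to 0).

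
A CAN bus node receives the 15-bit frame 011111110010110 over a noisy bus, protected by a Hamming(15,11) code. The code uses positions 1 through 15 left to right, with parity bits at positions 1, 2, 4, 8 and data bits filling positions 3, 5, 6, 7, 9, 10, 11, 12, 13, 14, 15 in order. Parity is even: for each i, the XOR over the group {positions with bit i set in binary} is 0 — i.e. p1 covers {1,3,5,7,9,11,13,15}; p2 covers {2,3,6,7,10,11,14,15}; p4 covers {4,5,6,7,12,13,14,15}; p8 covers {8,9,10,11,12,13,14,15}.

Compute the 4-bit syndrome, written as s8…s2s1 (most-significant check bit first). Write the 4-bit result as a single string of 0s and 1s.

s1 (pos 1,3,5,7,9,11,13,15): 0⊕1⊕1⊕1⊕0⊕1⊕1⊕0 = 1
s2 (pos 2,3,6,7,10,11,14,15): 1⊕1⊕1⊕1⊕0⊕1⊕1⊕0 = 0
s4 (pos 4,5,6,7,12,13,14,15): 1⊕1⊕1⊕1⊕0⊕1⊕1⊕0 = 0
s8 (pos 8,9,10,11,12,13,14,15): 1⊕0⊕0⊕1⊕0⊕1⊕1⊕0 = 0
Syndrome s8…s1 = 0001 → error at position 1.

0001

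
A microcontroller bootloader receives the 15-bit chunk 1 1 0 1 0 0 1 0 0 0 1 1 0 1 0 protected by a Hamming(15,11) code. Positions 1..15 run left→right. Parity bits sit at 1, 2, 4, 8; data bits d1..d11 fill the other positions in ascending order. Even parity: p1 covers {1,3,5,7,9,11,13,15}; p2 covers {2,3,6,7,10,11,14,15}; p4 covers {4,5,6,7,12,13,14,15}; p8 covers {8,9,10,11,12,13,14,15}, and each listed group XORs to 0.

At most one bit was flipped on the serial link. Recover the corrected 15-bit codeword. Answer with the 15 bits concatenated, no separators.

s1 (pos 1,3,5,7,9,11,13,15): 1⊕0⊕0⊕1⊕0⊕1⊕0⊕0 = 1
s2 (pos 2,3,6,7,10,11,14,15): 1⊕0⊕0⊕1⊕0⊕1⊕1⊕0 = 0
s4 (pos 4,5,6,7,12,13,14,15): 1⊕0⊕0⊕1⊕1⊕0⊕1⊕0 = 0
s8 (pos 8,9,10,11,12,13,14,15): 0⊕0⊕0⊕1⊕1⊕0⊕1⊕0 = 1
Syndrome s8…s1 = 1001 → error at position 9.
Flip position 9: 110100100011010 → 110100101011010

110100101011010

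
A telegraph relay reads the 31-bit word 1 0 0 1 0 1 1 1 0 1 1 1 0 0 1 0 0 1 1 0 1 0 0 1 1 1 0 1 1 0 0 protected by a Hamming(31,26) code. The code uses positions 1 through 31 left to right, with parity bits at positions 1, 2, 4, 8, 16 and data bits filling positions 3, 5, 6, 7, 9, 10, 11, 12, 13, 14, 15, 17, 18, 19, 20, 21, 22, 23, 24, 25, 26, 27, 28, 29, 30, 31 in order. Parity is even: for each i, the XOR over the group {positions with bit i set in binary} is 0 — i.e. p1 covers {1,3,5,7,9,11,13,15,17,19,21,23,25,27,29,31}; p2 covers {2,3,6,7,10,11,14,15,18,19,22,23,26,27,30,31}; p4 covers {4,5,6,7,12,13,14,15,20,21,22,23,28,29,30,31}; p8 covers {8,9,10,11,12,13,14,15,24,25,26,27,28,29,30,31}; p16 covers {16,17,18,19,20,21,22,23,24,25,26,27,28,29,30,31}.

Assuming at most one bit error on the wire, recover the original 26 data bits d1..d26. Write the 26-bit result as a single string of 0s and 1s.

s1 (pos 1,3,5,7,9,11,13,15,17,19,21,23,25,27,29,31): 1⊕0⊕0⊕1⊕0⊕1⊕0⊕1⊕0⊕1⊕1⊕0⊕1⊕0⊕1⊕0 = 0
s2 (pos 2,3,6,7,10,11,14,15,18,19,22,23,26,27,30,31): 0⊕0⊕1⊕1⊕1⊕1⊕0⊕1⊕1⊕1⊕0⊕0⊕1⊕0⊕0⊕0 = 0
s4 (pos 4,5,6,7,12,13,14,15,20,21,22,23,28,29,30,31): 1⊕0⊕1⊕1⊕1⊕0⊕0⊕1⊕0⊕1⊕0⊕0⊕1⊕1⊕0⊕0 = 0
s8 (pos 8,9,10,11,12,13,14,15,24,25,26,27,28,29,30,31): 1⊕0⊕1⊕1⊕1⊕0⊕0⊕1⊕1⊕1⊕1⊕0⊕1⊕1⊕0⊕0 = 0
s16 (pos 16,17,18,19,20,21,22,23,24,25,26,27,28,29,30,31): 0⊕0⊕1⊕1⊕0⊕1⊕0⊕0⊕1⊕1⊕1⊕0⊕1⊕1⊕0⊕0 = 0
Syndrome s16…s1 = 00000 → no error.
Read data bits from positions 3,5,6,7,9,10,11,12,13,14,15,17,18,19,20,21,22,23,24,25,26,27,28,29,30,31: 00110111001011010011101100

00110111001011010011101100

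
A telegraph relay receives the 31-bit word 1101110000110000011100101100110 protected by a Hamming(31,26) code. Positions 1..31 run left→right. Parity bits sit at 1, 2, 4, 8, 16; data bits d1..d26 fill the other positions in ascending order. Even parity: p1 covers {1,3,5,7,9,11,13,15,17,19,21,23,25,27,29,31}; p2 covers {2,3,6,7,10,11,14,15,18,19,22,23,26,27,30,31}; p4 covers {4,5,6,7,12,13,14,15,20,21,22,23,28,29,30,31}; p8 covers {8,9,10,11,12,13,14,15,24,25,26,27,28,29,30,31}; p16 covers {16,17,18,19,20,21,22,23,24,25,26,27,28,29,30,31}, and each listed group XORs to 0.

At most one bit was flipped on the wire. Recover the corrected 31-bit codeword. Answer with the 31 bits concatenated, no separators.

s1 (pos 1,3,5,7,9,11,13,15,17,19,21,23,25,27,29,31): 1⊕0⊕1⊕0⊕0⊕1⊕0⊕0⊕0⊕1⊕0⊕1⊕1⊕0⊕1⊕0 = 1
s2 (pos 2,3,6,7,10,11,14,15,18,19,22,23,26,27,30,31): 1⊕0⊕1⊕0⊕0⊕1⊕0⊕0⊕1⊕1⊕0⊕1⊕1⊕0⊕1⊕0 = 0
s4 (pos 4,5,6,7,12,13,14,15,20,21,22,23,28,29,30,31): 1⊕1⊕1⊕0⊕1⊕0⊕0⊕0⊕1⊕0⊕0⊕1⊕0⊕1⊕1⊕0 = 0
s8 (pos 8,9,10,11,12,13,14,15,24,25,26,27,28,29,30,31): 0⊕0⊕0⊕1⊕1⊕0⊕0⊕0⊕0⊕1⊕1⊕0⊕0⊕1⊕1⊕0 = 0
s16 (pos 16,17,18,19,20,21,22,23,24,25,26,27,28,29,30,31): 0⊕0⊕1⊕1⊕1⊕0⊕0⊕1⊕0⊕1⊕1⊕0⊕0⊕1⊕1⊕0 = 0
Syndrome s16…s1 = 00001 → error at position 1.
Flip position 1: 1101110000110000011100101100110 → 0101110000110000011100101100110

0101110000110000011100101100110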